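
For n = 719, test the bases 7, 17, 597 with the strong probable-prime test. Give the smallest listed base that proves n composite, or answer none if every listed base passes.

none

n − 1 = 718 = 2^1 · 359, so s = 1 and d = 359.
Base 7: x_0 = 7^359 mod 719 = 1. x_0 = 1, so 7 is not a witness.
Base 17: x_0 = 17^359 mod 719 = 718. x_0 = 718 ≡ −1, so 17 is not a witness.
Base 597: x_0 = 597^359 mod 719 = 718. x_0 = 718 ≡ −1, so 597 is not a witness.
No listed base is a witness for 719.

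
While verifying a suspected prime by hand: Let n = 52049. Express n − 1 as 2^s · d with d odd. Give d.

3253

Halving: 52048 → 26024 → 13012 → 6506 → 3253; 3253 is odd.
So 52048 = 2^4 · 3253.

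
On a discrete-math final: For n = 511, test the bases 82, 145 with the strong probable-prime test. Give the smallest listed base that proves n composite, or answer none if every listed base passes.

n − 1 = 510 = 2^1 · 255, so s = 1 and d = 255.
Base 82: x_0 = 82^255 mod 511 = 510. x_0 = 510 ≡ −1, so 82 is not a witness.
Base 145: x_0 = 145^255 mod 511 = 510. x_0 = 510 ≡ −1, so 145 is not a witness.
No listed base is a witness for 511.

none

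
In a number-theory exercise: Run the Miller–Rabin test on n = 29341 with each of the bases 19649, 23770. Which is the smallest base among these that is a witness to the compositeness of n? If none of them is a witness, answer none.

23770

n − 1 = 29340 = 2^2 · 7335, so s = 2 and d = 7335.
Base 19649: x_0 = 19649^7335 mod 29341 = 26424. x_0 is neither 1 nor 29340, so continue squaring. x_1 = 26424^2 mod 29341 = 29340. x_1 ≡ −1, so 19649 is not a witness.
Base 23770: x_0 = 23770^7335 mod 29341 = 24643. x_0 is neither 1 nor 29340, so continue squaring. x_1 = 24643^2 mod 29341 = 6772. Reached i = s−1 = 1 without hitting −1: 23770 is a Miller–Rabin witness and 29341 is composite.
The smallest witness among the given bases is 23770.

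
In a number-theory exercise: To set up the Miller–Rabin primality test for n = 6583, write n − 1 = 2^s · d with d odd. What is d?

3291

Halving: 6582 → 3291; 3291 is odd.
So 6582 = 2^1 · 3291.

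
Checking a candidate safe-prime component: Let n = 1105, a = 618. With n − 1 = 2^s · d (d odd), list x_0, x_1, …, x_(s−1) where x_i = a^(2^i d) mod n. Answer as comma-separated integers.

n − 1 = 1104 = 2^4 · 69, so s = 4 and d = 69.
x_0 = 618^69 mod 1105 = 398.
x_1 = 398^2 mod 1105 = 389.
x_2 = 389^2 mod 1105 = 1041.
x_3 = 1041^2 mod 1105 = 781.

398, 389, 1041, 781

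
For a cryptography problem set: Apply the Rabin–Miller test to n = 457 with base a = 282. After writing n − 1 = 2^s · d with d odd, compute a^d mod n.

348

n − 1 = 456 = 2^3 · 57, so s = 3 and d = 57.
282^57 mod 457 = 348.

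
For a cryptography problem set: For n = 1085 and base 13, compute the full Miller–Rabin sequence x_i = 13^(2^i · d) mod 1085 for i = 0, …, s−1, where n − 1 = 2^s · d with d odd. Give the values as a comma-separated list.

n − 1 = 1084 = 2^2 · 271, so s = 2 and d = 271.
x_0 = 13^271 mod 1085 = 447.
x_1 = 447^2 mod 1085 = 169.

447, 169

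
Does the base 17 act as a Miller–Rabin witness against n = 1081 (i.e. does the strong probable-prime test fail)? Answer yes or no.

yes

n − 1 = 1080 = 2^3 · 135, so s = 3 and d = 135.
x_0 = 17^135 mod 1081 = 267.
x_0 is neither 1 nor 1080, so continue squaring.
x_1 = 267^2 mod 1081 = 1024.
x_2 = 1024^2 mod 1081 = 6.
Reached i = s−1 = 2 without hitting −1: 17 is a Miller–Rabin witness and 1081 is composite.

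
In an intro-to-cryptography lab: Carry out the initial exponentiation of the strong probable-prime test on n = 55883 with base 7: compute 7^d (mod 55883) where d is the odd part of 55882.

n − 1 = 55882 = 2^1 · 27941, so s = 1 and d = 27941.
By repeated squaring, 7^27941 ≡ 14958 (mod 55883).

14958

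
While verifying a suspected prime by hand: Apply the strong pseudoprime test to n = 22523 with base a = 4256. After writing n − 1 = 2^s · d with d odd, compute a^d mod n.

n − 1 = 22522 = 2^1 · 11261, so s = 1 and d = 11261.
4256^11261 mod 22523 = 1630.

1630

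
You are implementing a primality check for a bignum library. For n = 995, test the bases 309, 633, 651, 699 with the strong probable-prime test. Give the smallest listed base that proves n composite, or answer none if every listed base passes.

309

n − 1 = 994 = 2^1 · 497, so s = 1 and d = 497.
Base 309: x_0 = 309^497 mod 995 = 39. x_0 ∉ {1, 994} and s = 1, so 309 is a Miller–Rabin witness and 995 is composite.
Base 633: x_0 = 633^497 mod 995 = 898. x_0 ∉ {1, 994} and s = 1, so 633 is a Miller–Rabin witness and 995 is composite.
Base 651: x_0 = 651^497 mod 995 = 666. x_0 ∉ {1, 994} and s = 1, so 651 is a Miller–Rabin witness and 995 is composite.
Base 699: x_0 = 699^497 mod 995 = 454. x_0 ∉ {1, 994} and s = 1, so 699 is a Miller–Rabin witness and 995 is composite.
The smallest witness among the given bases is 309.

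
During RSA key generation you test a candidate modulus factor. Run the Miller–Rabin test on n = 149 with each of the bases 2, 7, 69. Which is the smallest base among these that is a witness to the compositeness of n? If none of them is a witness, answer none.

none

n − 1 = 148 = 2^2 · 37, so s = 2 and d = 37.
Base 2: x_0 = 2^37 mod 149 = 105. x_0 is neither 1 nor 148, so continue squaring. x_1 = 105^2 mod 149 = 148. x_1 ≡ −1, so 2 is not a witness.
Base 7: x_0 = 7^37 mod 149 = 148. x_0 = 148 ≡ −1, so 7 is not a witness.
Base 69: x_0 = 69^37 mod 149 = 148. x_0 = 148 ≡ −1, so 69 is not a witness.
No listed base is a witness for 149.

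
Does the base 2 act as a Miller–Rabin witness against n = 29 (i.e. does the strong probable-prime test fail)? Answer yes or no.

no

n − 1 = 28 = 2^2 · 7, so s = 2 and d = 7.
x_0 = 2^7 mod 29 = 12.
x_0 is neither 1 nor 28, so continue squaring.
x_1 = 12^2 mod 29 = 28.
x_1 ≡ −1, so 2 is not a witness.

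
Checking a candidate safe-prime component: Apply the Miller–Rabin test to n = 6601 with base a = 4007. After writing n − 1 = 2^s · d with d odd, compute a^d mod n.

4185

n − 1 = 6600 = 2^3 · 825, so s = 3 and d = 825.
Repeated squaring mod 6601: 4007^1 ≡ 4007, 4007^2 ≡ 2417, 4007^4 ≡ 4, 4007^8 ≡ 16, 4007^16 ≡ 256, 4007^32 ≡ 6127, 4007^64 ≡ 242, 4007^128 ≡ 5756, 4007^256 ≡ 1117, 4007^512 ≡ 100.
825 = 512 + 256 + 32 + 16 + 8 + 1, so 4007^825 ≡ 100·1117·6127·256·16·4007 ≡ 4185 (mod 6601).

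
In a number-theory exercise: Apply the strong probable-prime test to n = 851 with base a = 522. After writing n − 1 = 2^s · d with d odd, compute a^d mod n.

317

n − 1 = 850 = 2^1 · 425, so s = 1 and d = 425.
Repeated squaring mod 851: 522^1 ≡ 522, 522^2 ≡ 164, 522^4 ≡ 515, 522^8 ≡ 564, 522^16 ≡ 673, 522^32 ≡ 197, 522^64 ≡ 514, 522^128 ≡ 386, 522^256 ≡ 71.
425 = 256 + 128 + 32 + 8 + 1, so 522^425 ≡ 71·386·197·564·522 ≡ 317 (mod 851).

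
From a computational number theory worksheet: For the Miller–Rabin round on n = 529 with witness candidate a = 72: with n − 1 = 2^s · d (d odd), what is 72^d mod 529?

n − 1 = 528 = 2^4 · 33, so s = 4 and d = 33.
72^33 mod 529 = 24.

24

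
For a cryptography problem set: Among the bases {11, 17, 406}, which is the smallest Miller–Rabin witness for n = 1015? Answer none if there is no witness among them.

n − 1 = 1014 = 2^1 · 507, so s = 1 and d = 507.
Base 11: x_0 = 11^507 mod 1015 = 316. x_0 ∉ {1, 1014} and s = 1, so 11 is a Miller–Rabin witness and 1015 is composite.
Base 17: x_0 = 17^507 mod 1015 = 853. x_0 ∉ {1, 1014} and s = 1, so 17 is a Miller–Rabin witness and 1015 is composite.
Base 406: x_0 = 406^507 mod 1015 = 406. x_0 ∉ {1, 1014} and s = 1, so 406 is a Miller–Rabin witness and 1015 is composite.
The smallest witness among the given bases is 11.

11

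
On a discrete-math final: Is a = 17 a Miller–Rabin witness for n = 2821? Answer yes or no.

no

n − 1 = 2820 = 2^2 · 705, so s = 2 and d = 705.
x_0 = 17^705 mod 2821 = 2820.
x_0 = 2820 ≡ −1, so 17 is not a witness.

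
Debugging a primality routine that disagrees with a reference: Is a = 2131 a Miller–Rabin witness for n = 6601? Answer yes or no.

no

n − 1 = 6600 = 2^3 · 825, so s = 3 and d = 825.
Repeated squaring mod 6601: 2131^1 ≡ 2131, 2131^2 ≡ 6274, 2131^4 ≡ 1313, 2131^8 ≡ 1108, 2131^16 ≡ 6479, 2131^32 ≡ 1682, 2131^64 ≡ 3896, 2131^128 ≡ 3117, 2131^256 ≡ 5618, 2131^512 ≡ 2543.
825 = 512 + 256 + 32 + 16 + 8 + 1, so 2131^825 ≡ 2543·5618·1682·6479·1108·2131 ≡ 6600 (mod 6601).
x_0 = 2131^825 mod 6601 = 6600.
x_0 = 6600 ≡ −1, so 2131 is not a witness.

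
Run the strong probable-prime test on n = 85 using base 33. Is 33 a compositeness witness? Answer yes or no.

yes

n − 1 = 84 = 2^2 · 21, so s = 2 and d = 21.
x_0 = 33^21 mod 85 = 33.
x_0 is neither 1 nor 84, so continue squaring.
x_1 = 33^2 mod 85 = 69.
Reached i = s−1 = 1 without hitting −1: 33 is a Miller–Rabin witness and 85 is composite.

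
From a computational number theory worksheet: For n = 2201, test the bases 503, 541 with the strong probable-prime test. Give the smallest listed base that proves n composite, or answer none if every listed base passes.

503

n − 1 = 2200 = 2^3 · 275, so s = 3 and d = 275.
Base 503: x_0 = 503^275 mod 2201 = 687. x_0 is neither 1 nor 2200, so continue squaring. x_1 = 687^2 mod 2201 = 955. x_2 = 955^2 mod 2201 = 811. Reached i = s−1 = 2 without hitting −1: 503 is a Miller–Rabin witness and 2201 is composite.
Base 541: x_0 = 541^275 mod 2201 = 749. x_0 is neither 1 nor 2200, so continue squaring. x_1 = 749^2 mod 2201 = 1947. x_2 = 1947^2 mod 2201 = 687. Reached i = s−1 = 2 without hitting −1: 541 is a Miller–Rabin witness and 2201 is composite.
The smallest witness among the given bases is 503.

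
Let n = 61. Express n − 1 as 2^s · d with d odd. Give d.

Halving: 60 → 30 → 15; 15 is odd.
So 60 = 2^2 · 15.

15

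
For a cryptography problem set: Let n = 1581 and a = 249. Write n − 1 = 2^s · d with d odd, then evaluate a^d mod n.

n − 1 = 1580 = 2^2 · 395, so s = 2 and d = 395.
Repeated squaring mod 1581: 249^1 ≡ 249, 249^2 ≡ 342, 249^4 ≡ 1551, 249^8 ≡ 900, 249^16 ≡ 528, 249^32 ≡ 528, 249^64 ≡ 528, 249^128 ≡ 528, 249^256 ≡ 528.
395 = 256 + 128 + 8 + 2 + 1, so 249^395 ≡ 528·528·900·342·249 ≡ 63 (mod 1581).

63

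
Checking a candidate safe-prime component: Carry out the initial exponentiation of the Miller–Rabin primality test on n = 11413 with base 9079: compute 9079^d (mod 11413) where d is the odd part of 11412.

n − 1 = 11412 = 2^2 · 2853, so s = 2 and d = 2853.
9079^2853 mod 11413 = 4765.

4765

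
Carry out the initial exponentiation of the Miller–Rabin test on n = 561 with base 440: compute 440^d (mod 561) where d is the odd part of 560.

77

n − 1 = 560 = 2^4 · 35, so s = 4 and d = 35.
Repeated squaring mod 561: 440^1 ≡ 440, 440^2 ≡ 55, 440^4 ≡ 220, 440^8 ≡ 154, 440^16 ≡ 154, 440^32 ≡ 154.
35 = 32 + 2 + 1, so 440^35 ≡ 154·55·440 ≡ 77 (mod 561).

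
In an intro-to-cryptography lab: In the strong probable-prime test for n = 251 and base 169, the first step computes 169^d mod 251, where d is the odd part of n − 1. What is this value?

1

n − 1 = 250 = 2^1 · 125, so s = 1 and d = 125.
169^125 mod 251 = 1.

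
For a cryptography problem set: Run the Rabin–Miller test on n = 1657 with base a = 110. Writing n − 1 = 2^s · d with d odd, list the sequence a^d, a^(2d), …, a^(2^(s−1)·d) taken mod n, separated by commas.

n − 1 = 1656 = 2^3 · 207, so s = 3 and d = 207.
x_0 = 110^207 mod 1657 = 1656.
x_1 = 1656^2 mod 1657 = 1.
x_2 = 1^2 mod 1657 = 1.

1656, 1, 1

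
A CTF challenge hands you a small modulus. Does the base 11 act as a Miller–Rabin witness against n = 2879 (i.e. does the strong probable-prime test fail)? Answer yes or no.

no

n − 1 = 2878 = 2^1 · 1439, so s = 1 and d = 1439.
x_0 = 11^1439 mod 2879 = 1.
x_0 = 1, so 11 is not a witness.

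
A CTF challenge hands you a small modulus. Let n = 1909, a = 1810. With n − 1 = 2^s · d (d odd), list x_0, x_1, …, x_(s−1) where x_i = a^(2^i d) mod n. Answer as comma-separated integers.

n − 1 = 1908 = 2^2 · 477, so s = 2 and d = 477.
x_0 = 1810^477 mod 1909 = 101.
x_1 = 101^2 mod 1909 = 656.

101, 656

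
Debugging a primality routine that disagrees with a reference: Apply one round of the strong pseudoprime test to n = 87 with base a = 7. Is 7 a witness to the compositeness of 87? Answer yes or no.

yes

n − 1 = 86 = 2^1 · 43, so s = 1 and d = 43.
Repeated squaring mod 87: 7^1 ≡ 7, 7^2 ≡ 49, 7^4 ≡ 52, 7^8 ≡ 7, 7^16 ≡ 49, 7^32 ≡ 52.
43 = 32 + 8 + 2 + 1, so 7^43 ≡ 52·7·49·7 ≡ 7 (mod 87).
x_0 = 7^43 mod 87 = 7.
x_0 ∉ {1, 86} and s = 1, so 7 is a Miller–Rabin witness and 87 is composite.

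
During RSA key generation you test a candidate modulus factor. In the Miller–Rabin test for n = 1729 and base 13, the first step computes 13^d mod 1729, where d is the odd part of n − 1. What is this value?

n − 1 = 1728 = 2^6 · 27, so s = 6 and d = 27.
By repeated squaring, 13^27 ≡ 1196 (mod 1729).

1196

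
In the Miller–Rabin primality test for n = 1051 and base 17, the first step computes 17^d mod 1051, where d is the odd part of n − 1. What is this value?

n − 1 = 1050 = 2^1 · 525, so s = 1 and d = 525.
17^525 mod 1051 = 1050.

1050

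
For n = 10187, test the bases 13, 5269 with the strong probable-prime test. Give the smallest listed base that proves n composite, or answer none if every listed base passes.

13

n − 1 = 10186 = 2^1 · 5093, so s = 1 and d = 5093.
Base 13: x_0 = 13^5093 mod 10187 = 8648. x_0 ∉ {1, 10186} and s = 1, so 13 is a Miller–Rabin witness and 10187 is composite.
Base 5269: x_0 = 5269^5093 mod 10187 = 1985. x_0 ∉ {1, 10186} and s = 1, so 5269 is a Miller–Rabin witness and 10187 is composite.
The smallest witness among the given bases is 13.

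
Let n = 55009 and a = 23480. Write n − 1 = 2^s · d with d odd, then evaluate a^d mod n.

50779

n − 1 = 55008 = 2^5 · 1719, so s = 5 and d = 1719.
23480^1719 mod 55009 = 50779.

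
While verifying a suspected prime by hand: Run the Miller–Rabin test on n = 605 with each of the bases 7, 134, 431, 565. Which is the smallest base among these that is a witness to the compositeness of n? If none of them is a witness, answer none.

7

n − 1 = 604 = 2^2 · 151, so s = 2 and d = 151.
Base 7: x_0 = 7^151 mod 605 = 18. x_0 is neither 1 nor 604, so continue squaring. x_1 = 18^2 mod 605 = 324. Reached i = s−1 = 1 without hitting −1: 7 is a Miller–Rabin witness and 605 is composite.
Base 134: x_0 = 134^151 mod 605 = 409. x_0 is neither 1 nor 604, so continue squaring. x_1 = 409^2 mod 605 = 301. Reached i = s−1 = 1 without hitting −1: 134 is a Miller–Rabin witness and 605 is composite.
Base 431: x_0 = 431^151 mod 605 = 486. x_0 is neither 1 nor 604, so continue squaring. x_1 = 486^2 mod 605 = 246. Reached i = s−1 = 1 without hitting −1: 431 is a Miller–Rabin witness and 605 is composite.
Base 565: x_0 = 565^151 mod 605 = 565. x_0 is neither 1 nor 604, so continue squaring. x_1 = 565^2 mod 605 = 390. Reached i = s−1 = 1 without hitting −1: 565 is a Miller–Rabin witness and 605 is composite.
The smallest witness among the given bases is 7.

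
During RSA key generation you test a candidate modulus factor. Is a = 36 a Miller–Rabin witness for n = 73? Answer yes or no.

no

n − 1 = 72 = 2^3 · 9, so s = 3 and d = 9.
x_0 = 36^9 mod 73 = 72.
x_0 = 72 ≡ −1, so 36 is not a witness.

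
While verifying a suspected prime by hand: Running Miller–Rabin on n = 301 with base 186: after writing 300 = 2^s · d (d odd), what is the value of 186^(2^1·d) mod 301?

78

n − 1 = 300 = 2^2 · 75, so s = 2 and d = 75.
x_0 = 186^75 mod 301 = 183.
x_1 = 183^2 mod 301 = 78.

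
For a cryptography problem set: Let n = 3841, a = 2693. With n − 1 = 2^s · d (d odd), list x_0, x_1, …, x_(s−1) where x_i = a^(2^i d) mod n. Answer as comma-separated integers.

3788, 2809, 1067, 1553, 3502, 3532, 3297, 179

n − 1 = 3840 = 2^8 · 15, so s = 8 and d = 15.
x_0 = 2693^15 mod 3841 = 3788.
x_1 = 3788^2 mod 3841 = 2809.
x_2 = 2809^2 mod 3841 = 1067.
x_3 = 1067^2 mod 3841 = 1553.
x_4 = 1553^2 mod 3841 = 3502.
x_5 = 3502^2 mod 3841 = 3532.
x_6 = 3532^2 mod 3841 = 3297.
x_7 = 3297^2 mod 3841 = 179.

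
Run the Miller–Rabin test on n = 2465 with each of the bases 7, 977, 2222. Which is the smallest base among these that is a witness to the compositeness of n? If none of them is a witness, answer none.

7

n − 1 = 2464 = 2^5 · 77, so s = 5 and d = 77.
Base 7: x_0 = 7^77 mod 2465 = 2437. x_0 is neither 1 nor 2464, so continue squaring. x_1 = 2437^2 mod 2465 = 784. x_2 = 784^2 mod 2465 = 871. x_3 = 871^2 mod 2465 = 1886. x_4 = 1886^2 mod 2465 = 1. x_4 = 1 but x_3 ≠ ±1, a nontrivial square root of 1 — 7 is a witness and 2465 is composite.
Base 977: x_0 = 977^77 mod 2465 = 842. x_0 is neither 1 nor 2464, so continue squaring. x_1 = 842^2 mod 2465 = 1509. x_2 = 1509^2 mod 2465 = 1886. x_3 = 1886^2 mod 2465 = 1. x_3 = 1 but x_2 ≠ ±1, a nontrivial square root of 1 — 977 is a witness and 2465 is composite.
Base 2222: x_0 = 2222^77 mod 2465 = 592. x_0 is neither 1 nor 2464, so continue squaring. x_1 = 592^2 mod 2465 = 434. x_2 = 434^2 mod 2465 = 1016. x_3 = 1016^2 mod 2465 = 1886. x_4 = 1886^2 mod 2465 = 1. x_4 = 1 but x_3 ≠ ±1, a nontrivial square root of 1 — 2222 is a witness and 2465 is composite.
The smallest witness among the given bases is 7.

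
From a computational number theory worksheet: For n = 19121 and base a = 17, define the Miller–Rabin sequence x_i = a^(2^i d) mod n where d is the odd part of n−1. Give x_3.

n − 1 = 19120 = 2^4 · 1195, so s = 4 and d = 1195.
By repeated squaring, 17^1195 ≡ 6889 (mod 19121).
x_0 = 6889.
x_1 = 6889^2 mod 19121 = 19120.
x_2 = 19120^2 mod 19121 = 1.
x_3 = 1^2 mod 19121 = 1.

1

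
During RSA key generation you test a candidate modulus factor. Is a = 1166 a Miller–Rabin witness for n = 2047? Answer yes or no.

yes

n − 1 = 2046 = 2^1 · 1023, so s = 1 and d = 1023.
By repeated squaring, 1166^1023 ≡ 1013 (mod 2047).
x_0 = 1166^1023 mod 2047 = 1013.
x_0 ∉ {1, 2046} and s = 1, so 1166 is a Miller–Rabin witness and 2047 is composite.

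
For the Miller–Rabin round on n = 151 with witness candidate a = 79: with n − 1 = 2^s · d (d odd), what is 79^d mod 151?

n − 1 = 150 = 2^1 · 75, so s = 1 and d = 75.
Repeated squaring mod 151: 79^1 ≡ 79, 79^2 ≡ 50, 79^4 ≡ 84, 79^8 ≡ 110, 79^16 ≡ 20, 79^32 ≡ 98, 79^64 ≡ 91.
75 = 64 + 8 + 2 + 1, so 79^75 ≡ 91·110·50·79 ≡ 150 (mod 151).

150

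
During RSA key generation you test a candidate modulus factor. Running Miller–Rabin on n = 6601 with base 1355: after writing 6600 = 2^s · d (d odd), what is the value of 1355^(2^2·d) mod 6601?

1

n − 1 = 6600 = 2^3 · 825, so s = 3 and d = 825.
Repeated squaring mod 6601: 1355^1 ≡ 1355, 1355^2 ≡ 947, 1355^4 ≡ 5674, 1355^8 ≡ 1199, 1355^16 ≡ 5184, 1355^32 ≡ 1185, 1355^64 ≡ 4813, 1355^128 ≡ 2060, 1355^256 ≡ 5758, 1355^512 ≡ 4342.
825 = 512 + 256 + 32 + 16 + 8 + 1, so 1355^825 ≡ 4342·5758·1185·5184·1199·1355 ≡ 3886 (mod 6601).
x_0 = 3886.
x_1 = 3886^2 mod 6601 = 4509.
x_2 = 4509^2 mod 6601 = 1.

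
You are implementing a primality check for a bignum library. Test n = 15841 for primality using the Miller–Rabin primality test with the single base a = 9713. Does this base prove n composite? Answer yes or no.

no

n − 1 = 15840 = 2^5 · 495, so s = 5 and d = 495.
x_0 = 9713^495 mod 15841 = 1.
x_0 = 1, so 9713 is not a witness.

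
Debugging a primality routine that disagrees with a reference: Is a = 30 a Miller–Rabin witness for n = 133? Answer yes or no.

no

n − 1 = 132 = 2^2 · 33, so s = 2 and d = 33.
x_0 = 30^33 mod 133 = 1.
x_0 = 1, so 30 is not a witness.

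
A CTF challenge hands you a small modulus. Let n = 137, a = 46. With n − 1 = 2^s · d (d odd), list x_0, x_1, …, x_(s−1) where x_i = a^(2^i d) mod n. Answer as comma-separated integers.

41, 37, 136

n − 1 = 136 = 2^3 · 17, so s = 3 and d = 17.
x_0 = 46^17 mod 137 = 41.
x_1 = 41^2 mod 137 = 37.
x_2 = 37^2 mod 137 = 136.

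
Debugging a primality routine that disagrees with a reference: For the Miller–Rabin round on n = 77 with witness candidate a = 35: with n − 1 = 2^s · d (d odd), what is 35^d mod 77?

n − 1 = 76 = 2^2 · 19, so s = 2 and d = 19.
35^19 mod 77 = 28.

28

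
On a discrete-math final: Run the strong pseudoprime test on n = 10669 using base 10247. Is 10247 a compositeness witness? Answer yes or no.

n − 1 = 10668 = 2^2 · 2667, so s = 2 and d = 2667.
By repeated squaring, 10247^2667 ≡ 1364 (mod 10669).
x_0 = 10247^2667 mod 10669 = 1364.
x_0 is neither 1 nor 10668, so continue squaring.
x_1 = 1364^2 mod 10669 = 4090.
Reached i = s−1 = 1 without hitting −1: 10247 is a Miller–Rabin witness and 10669 is composite.

yes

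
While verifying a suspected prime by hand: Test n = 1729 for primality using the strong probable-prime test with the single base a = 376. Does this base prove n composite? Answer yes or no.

n − 1 = 1728 = 2^6 · 27, so s = 6 and d = 27.
By repeated squaring, 376^27 ≡ 1728 (mod 1729).
x_0 = 376^27 mod 1729 = 1728.
x_0 = 1728 ≡ −1, so 376 is not a witness.

no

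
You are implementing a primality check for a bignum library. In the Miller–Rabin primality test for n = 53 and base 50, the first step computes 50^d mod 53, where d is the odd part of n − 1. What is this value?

23

n − 1 = 52 = 2^2 · 13, so s = 2 and d = 13.
Repeated squaring mod 53: 50^1 ≡ 50, 50^2 ≡ 9, 50^4 ≡ 28, 50^8 ≡ 42.
13 = 8 + 4 + 1, so 50^13 ≡ 42·28·50 ≡ 23 (mod 53).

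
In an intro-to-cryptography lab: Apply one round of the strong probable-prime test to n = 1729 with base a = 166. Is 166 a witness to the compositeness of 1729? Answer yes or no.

no

n − 1 = 1728 = 2^6 · 27, so s = 6 and d = 27.
x_0 = 166^27 mod 1729 = 1728.
x_0 = 1728 ≡ −1, so 166 is not a witness.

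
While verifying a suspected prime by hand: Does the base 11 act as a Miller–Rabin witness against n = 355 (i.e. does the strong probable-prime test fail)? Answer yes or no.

yes

n − 1 = 354 = 2^1 · 177, so s = 1 and d = 177.
Repeated squaring mod 355: 11^1 ≡ 11, 11^2 ≡ 121, 11^4 ≡ 86, 11^8 ≡ 296, 11^16 ≡ 286, 11^32 ≡ 146, 11^64 ≡ 16, 11^128 ≡ 256.
177 = 128 + 32 + 16 + 1, so 11^177 ≡ 256·146·286·11 ≡ 21 (mod 355).
x_0 = 11^177 mod 355 = 21.
x_0 ∉ {1, 354} and s = 1, so 11 is a Miller–Rabin witness and 355 is composite.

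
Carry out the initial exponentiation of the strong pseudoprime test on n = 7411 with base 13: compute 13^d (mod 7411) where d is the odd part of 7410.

1

n − 1 = 7410 = 2^1 · 3705, so s = 1 and d = 3705.
Repeated squaring mod 7411: 13^1 ≡ 13, 13^2 ≡ 169, 13^4 ≡ 6328, 13^8 ≡ 1951, 13^16 ≡ 4558, 13^32 ≡ 2331, 13^64 ≡ 1298, 13^128 ≡ 2507, 13^256 ≡ 521, 13^512 ≡ 4645, 13^1024 ≡ 2604, 13^2048 ≡ 7162.
3705 = 2048 + 1024 + 512 + 64 + 32 + 16 + 8 + 1, so 13^3705 ≡ 7162·2604·4645·1298·2331·4558·1951·13 ≡ 1 (mod 7411).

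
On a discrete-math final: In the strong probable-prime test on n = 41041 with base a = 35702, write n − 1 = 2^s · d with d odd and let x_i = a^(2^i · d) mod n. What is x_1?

n − 1 = 41040 = 2^4 · 2565, so s = 4 and d = 2565.
By repeated squaring, 35702^2565 ≡ 37465 (mod 41041).
x_0 = 37465.
x_1 = 37465^2 mod 41041 = 24025.

24025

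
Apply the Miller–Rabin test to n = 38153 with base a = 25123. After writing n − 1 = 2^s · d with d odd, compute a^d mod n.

30238

n − 1 = 38152 = 2^3 · 4769, so s = 3 and d = 4769.
By repeated squaring, 25123^4769 ≡ 30238 (mod 38153).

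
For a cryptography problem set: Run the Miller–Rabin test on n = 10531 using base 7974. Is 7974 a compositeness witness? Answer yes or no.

n − 1 = 10530 = 2^1 · 5265, so s = 1 and d = 5265.
x_0 = 7974^5265 mod 10531 = 1.
x_0 = 1, so 7974 is not a witness.

no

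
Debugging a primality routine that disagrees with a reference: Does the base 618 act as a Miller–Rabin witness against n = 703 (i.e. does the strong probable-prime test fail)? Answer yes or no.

yes

n − 1 = 702 = 2^1 · 351, so s = 1 and d = 351.
x_0 = 618^351 mod 703 = 75.
x_0 ∉ {1, 702} and s = 1, so 618 is a Miller–Rabin witness and 703 is composite.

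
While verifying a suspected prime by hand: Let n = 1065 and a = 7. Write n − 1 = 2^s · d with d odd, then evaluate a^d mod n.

847

n − 1 = 1064 = 2^3 · 133, so s = 3 and d = 133.
Repeated squaring mod 1065: 7^1 ≡ 7, 7^2 ≡ 49, 7^4 ≡ 271, 7^8 ≡ 1021, 7^16 ≡ 871, 7^32 ≡ 361, 7^64 ≡ 391, 7^128 ≡ 586.
133 = 128 + 4 + 1, so 7^133 ≡ 586·271·7 ≡ 847 (mod 1065).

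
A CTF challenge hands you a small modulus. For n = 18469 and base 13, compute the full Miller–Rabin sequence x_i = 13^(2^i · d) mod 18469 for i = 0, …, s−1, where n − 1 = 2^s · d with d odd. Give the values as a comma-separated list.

10490, 1798

n − 1 = 18468 = 2^2 · 4617, so s = 2 and d = 4617.
x_0 = 13^4617 mod 18469 = 10490.
x_1 = 10490^2 mod 18469 = 1798.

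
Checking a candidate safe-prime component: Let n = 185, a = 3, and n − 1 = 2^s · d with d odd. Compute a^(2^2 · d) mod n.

n − 1 = 184 = 2^3 · 23, so s = 3 and d = 23.
Repeated squaring mod 185: 3^1 ≡ 3, 3^2 ≡ 9, 3^4 ≡ 81, 3^8 ≡ 86, 3^16 ≡ 181.
23 = 16 + 4 + 2 + 1, so 3^23 ≡ 181·81·9·3 ≡ 132 (mod 185).
x_0 = 132.
x_1 = 132^2 mod 185 = 34.
x_2 = 34^2 mod 185 = 46.

46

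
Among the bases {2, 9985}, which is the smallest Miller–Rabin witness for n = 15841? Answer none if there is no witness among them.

n − 1 = 15840 = 2^5 · 495, so s = 5 and d = 495.
Base 2: x_0 = 2^495 mod 15841 = 1. x_0 = 1, so 2 is not a witness.
Base 9985: x_0 = 9985^495 mod 15841 = 15840. x_0 = 15840 ≡ −1, so 9985 is not a witness.
No listed base is a witness for 15841.

none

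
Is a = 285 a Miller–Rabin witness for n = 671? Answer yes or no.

n − 1 = 670 = 2^1 · 335, so s = 1 and d = 335.
x_0 = 285^335 mod 671 = 670.
x_0 = 670 ≡ −1, so 285 is not a witness.

no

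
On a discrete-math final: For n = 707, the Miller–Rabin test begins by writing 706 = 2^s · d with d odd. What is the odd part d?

353

Halving: 706 → 353; 353 is odd.
So 706 = 2^1 · 353.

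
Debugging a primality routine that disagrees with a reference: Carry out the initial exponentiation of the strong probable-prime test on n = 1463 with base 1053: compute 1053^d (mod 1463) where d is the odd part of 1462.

943

n − 1 = 1462 = 2^1 · 731, so s = 1 and d = 731.
1053^731 mod 1463 = 943.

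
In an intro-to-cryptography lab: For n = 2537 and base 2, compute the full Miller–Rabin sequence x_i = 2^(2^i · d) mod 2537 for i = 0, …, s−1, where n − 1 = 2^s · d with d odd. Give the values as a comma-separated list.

n − 1 = 2536 = 2^3 · 317, so s = 3 and d = 317.
x_0 = 2^317 mod 2537 = 2404.
x_1 = 2404^2 mod 2537 = 2467.
x_2 = 2467^2 mod 2537 = 2363.

2404, 2467, 2363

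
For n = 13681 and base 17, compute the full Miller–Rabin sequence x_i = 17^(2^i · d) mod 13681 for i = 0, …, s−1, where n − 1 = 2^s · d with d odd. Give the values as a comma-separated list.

881, 10025, 13680, 1

n − 1 = 13680 = 2^4 · 855, so s = 4 and d = 855.
x_0 = 17^855 mod 13681 = 881.
x_1 = 881^2 mod 13681 = 10025.
x_2 = 10025^2 mod 13681 = 13680.
x_3 = 13680^2 mod 13681 = 1.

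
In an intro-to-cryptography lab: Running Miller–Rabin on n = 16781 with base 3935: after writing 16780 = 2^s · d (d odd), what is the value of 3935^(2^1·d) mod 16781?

400

n − 1 = 16780 = 2^2 · 4195, so s = 2 and d = 4195.
x_0 = 3935^4195 mod 16781 = 20.
x_1 = 20^2 mod 16781 = 400.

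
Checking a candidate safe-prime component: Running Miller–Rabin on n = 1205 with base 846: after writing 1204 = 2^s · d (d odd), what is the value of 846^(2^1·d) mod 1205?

1151

n − 1 = 1204 = 2^2 · 301, so s = 2 and d = 301.
x_0 = 846^301 mod 1205 = 846.
x_1 = 846^2 mod 1205 = 1151.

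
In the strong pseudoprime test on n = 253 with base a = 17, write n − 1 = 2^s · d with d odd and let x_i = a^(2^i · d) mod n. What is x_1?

71

n − 1 = 252 = 2^2 · 63, so s = 2 and d = 63.
x_0 = 17^63 mod 253 = 51.
x_1 = 51^2 mod 253 = 71.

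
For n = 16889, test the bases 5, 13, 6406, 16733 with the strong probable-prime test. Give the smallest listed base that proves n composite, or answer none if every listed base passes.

none

n − 1 = 16888 = 2^3 · 2111, so s = 3 and d = 2111.
Base 5: x_0 = 5^2111 mod 16889 = 1. x_0 = 1, so 5 is not a witness.
Base 13: x_0 = 13^2111 mod 16889 = 12876. x_0 is neither 1 nor 16888, so continue squaring. x_1 = 12876^2 mod 16889 = 8952. x_2 = 8952^2 mod 16889 = 16888. x_2 ≡ −1, so 13 is not a witness.
Base 6406: x_0 = 6406^2111 mod 16889 = 1473. x_0 is neither 1 nor 16888, so continue squaring. x_1 = 1473^2 mod 16889 = 7937. x_2 = 7937^2 mod 16889 = 16888. x_2 ≡ −1, so 6406 is not a witness.
Base 16733: x_0 = 16733^2111 mod 16889 = 16888. x_0 = 16888 ≡ −1, so 16733 is not a witness.
No listed base is a witness for 16889.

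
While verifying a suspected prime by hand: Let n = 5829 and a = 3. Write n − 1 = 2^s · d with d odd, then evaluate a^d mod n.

n − 1 = 5828 = 2^2 · 1457, so s = 2 and d = 1457.
3^1457 mod 5829 = 1047.

1047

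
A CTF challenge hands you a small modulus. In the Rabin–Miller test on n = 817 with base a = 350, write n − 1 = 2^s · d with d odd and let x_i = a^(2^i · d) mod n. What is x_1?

1

n − 1 = 816 = 2^4 · 51, so s = 4 and d = 51.
x_0 = 350^51 mod 817 = 474.
x_1 = 474^2 mod 817 = 1.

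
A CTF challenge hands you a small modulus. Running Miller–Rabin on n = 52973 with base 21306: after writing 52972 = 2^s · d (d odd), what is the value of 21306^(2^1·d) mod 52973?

1

n − 1 = 52972 = 2^2 · 13243, so s = 2 and d = 13243.
x_0 = 21306^13243 mod 52973 = 52972.
x_1 = 52972^2 mod 52973 = 1.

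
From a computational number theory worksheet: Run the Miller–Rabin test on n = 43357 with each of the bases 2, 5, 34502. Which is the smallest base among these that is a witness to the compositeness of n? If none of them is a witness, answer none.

2

n − 1 = 43356 = 2^2 · 10839, so s = 2 and d = 10839.
Base 2: x_0 = 2^10839 mod 43357 = 20567. x_0 is neither 1 nor 43356, so continue squaring. x_1 = 20567^2 mod 43357 = 10597. Reached i = s−1 = 1 without hitting −1: 2 is a Miller–Rabin witness and 43357 is composite.
Base 5: x_0 = 5^10839 mod 43357 = 27654. x_0 is neither 1 nor 43356, so continue squaring. x_1 = 27654^2 mod 43357 = 12950. Reached i = s−1 = 1 without hitting −1: 5 is a Miller–Rabin witness and 43357 is composite.
Base 34502: x_0 = 34502^10839 mod 43357 = 13937. x_0 is neither 1 nor 43356, so continue squaring. x_1 = 13937^2 mod 43357 = 609. Reached i = s−1 = 1 without hitting −1: 34502 is a Miller–Rabin witness and 43357 is composite.
The smallest witness among the given bases is 2.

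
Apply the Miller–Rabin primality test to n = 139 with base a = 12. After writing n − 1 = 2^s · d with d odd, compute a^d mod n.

138

n − 1 = 138 = 2^1 · 69, so s = 1 and d = 69.
Repeated squaring mod 139: 12^1 ≡ 12, 12^2 ≡ 5, 12^4 ≡ 25, 12^8 ≡ 69, 12^16 ≡ 35, 12^32 ≡ 113, 12^64 ≡ 120.
69 = 64 + 4 + 1, so 12^69 ≡ 120·25·12 ≡ 138 (mod 139).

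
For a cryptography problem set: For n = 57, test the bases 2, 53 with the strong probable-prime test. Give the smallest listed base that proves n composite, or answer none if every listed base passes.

n − 1 = 56 = 2^3 · 7, so s = 3 and d = 7.
Base 2: x_0 = 2^7 mod 57 = 14. x_0 is neither 1 nor 56, so continue squaring. x_1 = 14^2 mod 57 = 25. x_2 = 25^2 mod 57 = 55. Reached i = s−1 = 2 without hitting −1: 2 is a Miller–Rabin witness and 57 is composite.
Base 53: x_0 = 53^7 mod 57 = 32. x_0 is neither 1 nor 56, so continue squaring. x_1 = 32^2 mod 57 = 55. x_2 = 55^2 mod 57 = 4. Reached i = s−1 = 2 without hitting −1: 53 is a Miller–Rabin witness and 57 is composite.
The smallest witness among the given bases is 2.

2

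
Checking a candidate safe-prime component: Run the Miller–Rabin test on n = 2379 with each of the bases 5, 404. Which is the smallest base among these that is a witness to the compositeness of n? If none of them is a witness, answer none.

n − 1 = 2378 = 2^1 · 1189, so s = 1 and d = 1189.
Base 5: x_0 = 5^1189 mod 2379 = 473. x_0 ∉ {1, 2378} and s = 1, so 5 is a Miller–Rabin witness and 2379 is composite.
Base 404: x_0 = 404^1189 mod 2379 = 1106. x_0 ∉ {1, 2378} and s = 1, so 404 is a Miller–Rabin witness and 2379 is composite.
The smallest witness among the given bases is 5.

5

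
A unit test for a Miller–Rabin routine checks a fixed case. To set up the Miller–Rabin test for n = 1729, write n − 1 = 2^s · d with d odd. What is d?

Halving: 1728 → 864 → 432 → 216 → 108 → 54 → 27; 27 is odd.
So 1728 = 2^6 · 27.

27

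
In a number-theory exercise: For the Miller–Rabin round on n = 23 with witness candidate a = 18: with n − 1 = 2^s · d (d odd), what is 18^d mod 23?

1

n − 1 = 22 = 2^1 · 11, so s = 1 and d = 11.
18^11 mod 23 = 1.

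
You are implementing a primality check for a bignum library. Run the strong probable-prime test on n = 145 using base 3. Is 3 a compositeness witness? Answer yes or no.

n − 1 = 144 = 2^4 · 9, so s = 4 and d = 9.
x_0 = 3^9 mod 145 = 108.
x_0 is neither 1 nor 144, so continue squaring.
x_1 = 108^2 mod 145 = 64.
x_2 = 64^2 mod 145 = 36.
x_3 = 36^2 mod 145 = 136.
Reached i = s−1 = 3 without hitting −1: 3 is a Miller–Rabin witness and 145 is composite.

yes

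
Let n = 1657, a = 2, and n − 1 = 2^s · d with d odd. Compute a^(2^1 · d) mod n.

1656

n − 1 = 1656 = 2^3 · 207, so s = 3 and d = 207.
x_0 = 2^207 mod 1657 = 874.
x_1 = 874^2 mod 1657 = 1656.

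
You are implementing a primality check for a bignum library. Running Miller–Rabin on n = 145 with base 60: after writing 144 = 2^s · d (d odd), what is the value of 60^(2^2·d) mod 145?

n − 1 = 144 = 2^4 · 9, so s = 4 and d = 9.
x_0 = 60^9 mod 145 = 135.
x_1 = 135^2 mod 145 = 100.
x_2 = 100^2 mod 145 = 140.

140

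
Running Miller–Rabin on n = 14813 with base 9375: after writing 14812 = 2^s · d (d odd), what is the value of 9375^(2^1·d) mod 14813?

n − 1 = 14812 = 2^2 · 3703, so s = 2 and d = 3703.
Repeated squaring mod 14813: 9375^1 ≡ 9375, 9375^2 ≡ 5096, 9375^4 ≡ 2027, 9375^8 ≡ 5528, 9375^16 ≡ 14378, 9375^32 ≡ 11469, 9375^64 ≡ 13334, 9375^128 ≡ 9930, 9375^256 ≡ 9572, 9375^512 ≡ 4779, 9375^1024 ≡ 12008, 9375^2048 ≡ 2322.
3703 = 2048 + 1024 + 512 + 64 + 32 + 16 + 4 + 2 + 1, so 9375^3703 ≡ 2322·12008·4779·13334·11469·14378·2027·5096·9375 ≡ 14812 (mod 14813).
x_0 = 14812.
x_1 = 14812^2 mod 14813 = 1.

1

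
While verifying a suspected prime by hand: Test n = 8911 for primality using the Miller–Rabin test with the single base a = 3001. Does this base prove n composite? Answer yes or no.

n − 1 = 8910 = 2^1 · 4455, so s = 1 and d = 4455.
x_0 = 3001^4455 mod 8911 = 8910.
x_0 = 8910 ≡ −1, so 3001 is not a witness.

no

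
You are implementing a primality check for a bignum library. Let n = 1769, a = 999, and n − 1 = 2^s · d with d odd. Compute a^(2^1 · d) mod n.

712

n − 1 = 1768 = 2^3 · 221, so s = 3 and d = 221.
Repeated squaring mod 1769: 999^1 ≡ 999, 999^2 ≡ 285, 999^4 ≡ 1620, 999^8 ≡ 973, 999^16 ≡ 314, 999^32 ≡ 1301, 999^64 ≡ 1437, 999^128 ≡ 546.
221 = 128 + 64 + 16 + 8 + 4 + 1, so 999^221 ≡ 546·1437·314·973·1620·999 ≡ 816 (mod 1769).
x_0 = 816.
x_1 = 816^2 mod 1769 = 712.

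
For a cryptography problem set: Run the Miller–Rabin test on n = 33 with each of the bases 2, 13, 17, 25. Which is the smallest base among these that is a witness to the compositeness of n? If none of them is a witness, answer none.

n − 1 = 32 = 2^5 · 1, so s = 5 and d = 1.
Base 2: x_0 = 2^1 mod 33 = 2. x_0 is neither 1 nor 32, so continue squaring. x_1 = 2^2 mod 33 = 4. x_2 = 4^2 mod 33 = 16. x_3 = 16^2 mod 33 = 25. x_4 = 25^2 mod 33 = 31. Reached i = s−1 = 4 without hitting −1: 2 is a Miller–Rabin witness and 33 is composite.
Base 13: x_0 = 13^1 mod 33 = 13. x_0 is neither 1 nor 32, so continue squaring. x_1 = 13^2 mod 33 = 4. x_2 = 4^2 mod 33 = 16. x_3 = 16^2 mod 33 = 25. x_4 = 25^2 mod 33 = 31. Reached i = s−1 = 4 without hitting −1: 13 is a Miller–Rabin witness and 33 is composite.
Base 17: x_0 = 17^1 mod 33 = 17. x_0 is neither 1 nor 32, so continue squaring. x_1 = 17^2 mod 33 = 25. x_2 = 25^2 mod 33 = 31. x_3 = 31^2 mod 33 = 4. x_4 = 4^2 mod 33 = 16. Reached i = s−1 = 4 without hitting −1: 17 is a Miller–Rabin witness and 33 is composite.
Base 25: x_0 = 25^1 mod 33 = 25. x_0 is neither 1 nor 32, so continue squaring. x_1 = 25^2 mod 33 = 31. x_2 = 31^2 mod 33 = 4. x_3 = 4^2 mod 33 = 16. x_4 = 16^2 mod 33 = 25. Reached i = s−1 = 4 without hitting −1: 25 is a Miller–Rabin witness and 33 is composite.
The smallest witness among the given bases is 2.

2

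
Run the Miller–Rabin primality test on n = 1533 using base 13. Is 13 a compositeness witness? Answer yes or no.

yes

n − 1 = 1532 = 2^2 · 383, so s = 2 and d = 383.
x_0 = 13^383 mod 1533 = 1420.
x_0 is neither 1 nor 1532, so continue squaring.
x_1 = 1420^2 mod 1533 = 505.
Reached i = s−1 = 1 without hitting −1: 13 is a Miller–Rabin witness and 1533 is composite.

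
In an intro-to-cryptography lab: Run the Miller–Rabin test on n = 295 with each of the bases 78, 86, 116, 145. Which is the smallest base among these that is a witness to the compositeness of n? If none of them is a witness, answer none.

78

n − 1 = 294 = 2^1 · 147, so s = 1 and d = 147.
Base 78: x_0 = 78^147 mod 295 = 7. x_0 ∉ {1, 294} and s = 1, so 78 is a Miller–Rabin witness and 295 is composite.
Base 86: x_0 = 86^147 mod 295 = 21. x_0 ∉ {1, 294} and s = 1, so 86 is a Miller–Rabin witness and 295 is composite.
Base 116: x_0 = 116^147 mod 295 = 181. x_0 ∉ {1, 294} and s = 1, so 116 is a Miller–Rabin witness and 295 is composite.
Base 145: x_0 = 145^147 mod 295 = 80. x_0 ∉ {1, 294} and s = 1, so 145 is a Miller–Rabin witness and 295 is composite.
The smallest witness among the given bases is 78.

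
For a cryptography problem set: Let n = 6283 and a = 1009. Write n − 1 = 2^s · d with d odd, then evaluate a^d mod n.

n − 1 = 6282 = 2^1 · 3141, so s = 1 and d = 3141.
By repeated squaring, 1009^3141 ≡ 4608 (mod 6283).

4608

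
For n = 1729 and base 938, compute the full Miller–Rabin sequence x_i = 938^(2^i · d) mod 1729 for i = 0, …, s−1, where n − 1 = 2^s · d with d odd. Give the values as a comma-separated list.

n − 1 = 1728 = 2^6 · 27, so s = 6 and d = 27.
x_0 = 938^27 mod 1729 = 476.
x_1 = 476^2 mod 1729 = 77.
x_2 = 77^2 mod 1729 = 742.
x_3 = 742^2 mod 1729 = 742.
x_4 = 742^2 mod 1729 = 742.
x_5 = 742^2 mod 1729 = 742.

476, 77, 742, 742, 742, 742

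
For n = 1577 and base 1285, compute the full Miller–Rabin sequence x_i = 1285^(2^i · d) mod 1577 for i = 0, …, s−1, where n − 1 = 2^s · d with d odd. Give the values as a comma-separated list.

n − 1 = 1576 = 2^3 · 197, so s = 3 and d = 197.
x_0 = 1285^197 mod 1577 = 977.
x_1 = 977^2 mod 1577 = 444.
x_2 = 444^2 mod 1577 = 11.

977, 444, 11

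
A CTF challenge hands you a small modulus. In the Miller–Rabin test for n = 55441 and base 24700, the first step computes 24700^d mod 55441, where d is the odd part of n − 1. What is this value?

6041

n − 1 = 55440 = 2^4 · 3465, so s = 4 and d = 3465.
24700^3465 mod 55441 = 6041.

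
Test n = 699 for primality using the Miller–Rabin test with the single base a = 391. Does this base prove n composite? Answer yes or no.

n − 1 = 698 = 2^1 · 349, so s = 1 and d = 349.
x_0 = 391^349 mod 699 = 541.
x_0 ∉ {1, 698} and s = 1, so 391 is a Miller–Rabin witness and 699 is composite.

yes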